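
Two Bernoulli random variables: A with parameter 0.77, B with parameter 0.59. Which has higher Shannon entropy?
B

For binary distributions, entropy is maximized at p=0.5 and decreases as p moves toward 0 or 1.

H(A) = H(0.77) = 0.7780 bits
H(B) = H(0.59) = 0.9765 bits

Distribution B (p=0.59) is closer to uniform (p=0.5), so it has higher entropy.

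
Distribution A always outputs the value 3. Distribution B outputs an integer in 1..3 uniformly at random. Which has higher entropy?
B

A is deterministic, so H(A) = 0. B is uniform over 3 outcomes, so H(B) = log₂(3) = 1.585 bits. Any distribution with genuine randomness has higher entropy than a deterministic one.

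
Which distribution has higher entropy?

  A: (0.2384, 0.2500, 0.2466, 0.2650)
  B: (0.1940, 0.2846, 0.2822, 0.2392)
A

Both distributions are close to uniform, making this a harder comparison.

H(A) = 1.9989 bits
H(B) = 1.9837 bits

The distribution closer to uniform has higher entropy.
Answer: A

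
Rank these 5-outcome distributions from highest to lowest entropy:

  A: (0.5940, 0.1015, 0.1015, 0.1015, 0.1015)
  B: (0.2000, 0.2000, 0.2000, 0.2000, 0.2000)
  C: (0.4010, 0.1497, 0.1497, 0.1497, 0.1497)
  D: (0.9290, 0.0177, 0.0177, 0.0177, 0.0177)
B > C > A > D

Key insight: Entropy is maximized by uniform distributions and minimized by concentrated distributions.

Entropies:
  H(A) = 1.7864 bits
  H(B) = 2.3219 bits
  H(C) = 2.1695 bits
  H(D) = 0.5116 bits

Ranking: B > C > A > D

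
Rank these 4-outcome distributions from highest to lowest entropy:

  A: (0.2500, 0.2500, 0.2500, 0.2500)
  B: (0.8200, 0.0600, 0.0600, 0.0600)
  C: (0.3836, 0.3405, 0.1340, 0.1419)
A > C > B

Key insight: Entropy is maximized by uniform distributions and minimized by concentrated distributions.

- Uniform distributions have maximum entropy log₂(4) = 2.0000 bits
- The more "peaked" or concentrated a distribution, the lower its entropy

Entropies:
  H(A) = 2.0000 bits
  H(B) = 0.9654 bits
  H(C) = 1.8477 bits

Ranking: A > C > B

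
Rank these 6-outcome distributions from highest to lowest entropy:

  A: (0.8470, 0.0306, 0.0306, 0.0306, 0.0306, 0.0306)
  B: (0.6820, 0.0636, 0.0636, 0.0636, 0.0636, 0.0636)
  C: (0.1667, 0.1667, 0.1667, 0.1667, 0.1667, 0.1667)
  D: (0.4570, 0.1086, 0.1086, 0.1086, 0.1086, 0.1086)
C > D > B > A

Key insight: Entropy is maximized by uniform distributions and minimized by concentrated distributions.

Entropies:
  H(A) = 0.9726 bits
  H(B) = 1.6406 bits
  H(C) = 2.5850 bits
  H(D) = 2.2555 bits

Ranking: C > D > B > A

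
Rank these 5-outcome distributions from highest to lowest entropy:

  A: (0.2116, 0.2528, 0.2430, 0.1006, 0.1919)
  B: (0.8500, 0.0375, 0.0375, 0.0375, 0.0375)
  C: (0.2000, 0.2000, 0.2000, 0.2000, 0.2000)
C > A > B

Key insight: Entropy is maximized by uniform distributions and minimized by concentrated distributions.

- Uniform distributions have maximum entropy log₂(5) = 2.3219 bits
- The more "peaked" or concentrated a distribution, the lower its entropy

Entropies:
  H(A) = 2.2620 bits
  H(B) = 0.9098 bits
  H(C) = 2.3219 bits

Ranking: C > A > B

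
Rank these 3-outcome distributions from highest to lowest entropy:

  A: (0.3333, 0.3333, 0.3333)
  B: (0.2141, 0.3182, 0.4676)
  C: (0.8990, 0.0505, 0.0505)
A > B > C

Key insight: Entropy is maximized by uniform distributions and minimized by concentrated distributions.

- Uniform distributions have maximum entropy log₂(3) = 1.5850 bits
- The more "peaked" or concentrated a distribution, the lower its entropy

Entropies:
  H(A) = 1.5850 bits
  H(B) = 1.5146 bits
  H(C) = 0.5732 bits

Ranking: A > B > C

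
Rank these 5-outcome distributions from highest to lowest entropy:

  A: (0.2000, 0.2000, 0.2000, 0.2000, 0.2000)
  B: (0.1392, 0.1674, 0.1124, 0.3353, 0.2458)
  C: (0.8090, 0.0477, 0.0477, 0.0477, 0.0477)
A > B > C

Key insight: Entropy is maximized by uniform distributions and minimized by concentrated distributions.

- Uniform distributions have maximum entropy log₂(5) = 2.3219 bits
- The more "peaked" or concentrated a distribution, the lower its entropy

Entropies:
  H(A) = 2.3219 bits
  H(B) = 2.2082 bits
  H(C) = 1.0856 bits

Ranking: A > B > C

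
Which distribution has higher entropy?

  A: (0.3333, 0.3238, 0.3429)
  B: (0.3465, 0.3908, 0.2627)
A

Both distributions are close to uniform, making this a harder comparison.

H(A) = 1.5846 bits
H(B) = 1.5662 bits

The distribution closer to uniform has higher entropy.
Answer: A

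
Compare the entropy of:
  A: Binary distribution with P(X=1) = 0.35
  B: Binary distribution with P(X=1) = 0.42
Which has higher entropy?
B

For binary distributions, entropy is maximized at p=0.5 and decreases as p moves toward 0 or 1.

H(A) = H(0.35) = 0.9341 bits
H(B) = H(0.42) = 0.9815 bits

Distribution B (p=0.42) is closer to uniform (p=0.5), so it has higher entropy.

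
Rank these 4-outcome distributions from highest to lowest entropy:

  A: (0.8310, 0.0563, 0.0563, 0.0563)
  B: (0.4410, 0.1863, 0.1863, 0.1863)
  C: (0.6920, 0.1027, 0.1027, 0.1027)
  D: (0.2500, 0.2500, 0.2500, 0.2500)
D > B > C > A

Key insight: Entropy is maximized by uniform distributions and minimized by concentrated distributions.

Entropies:
  H(A) = 0.9233 bits
  H(B) = 1.8759 bits
  H(C) = 1.3790 bits
  H(D) = 2.0000 bits

Ranking: D > B > C > A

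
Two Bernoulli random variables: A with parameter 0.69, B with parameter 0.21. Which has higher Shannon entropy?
A

For binary distributions, entropy is maximized at p=0.5 and decreases as p moves toward 0 or 1.

H(A) = H(0.69) = 0.8932 bits
H(B) = H(0.21) = 0.7415 bits

Distribution A (p=0.69) is closer to uniform (p=0.5), so it has higher entropy.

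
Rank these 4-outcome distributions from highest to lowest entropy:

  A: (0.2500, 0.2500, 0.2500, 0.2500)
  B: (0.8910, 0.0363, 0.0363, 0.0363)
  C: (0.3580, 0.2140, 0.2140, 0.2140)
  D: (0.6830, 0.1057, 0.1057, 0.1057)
A > C > D > B

Key insight: Entropy is maximized by uniform distributions and minimized by concentrated distributions.

Entropies:
  H(A) = 2.0000 bits
  H(B) = 0.6697 bits
  H(C) = 1.9586 bits
  H(D) = 1.4035 bits

Ranking: A > C > D > B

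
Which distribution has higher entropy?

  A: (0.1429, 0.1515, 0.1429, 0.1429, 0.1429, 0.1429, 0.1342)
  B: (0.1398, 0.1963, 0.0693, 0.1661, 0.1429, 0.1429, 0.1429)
A

Both distributions are close to uniform, making this a harder comparison.

H(A) = 2.8066 bits
H(B) = 2.7580 bits

The distribution closer to uniform has higher entropy.
Answer: A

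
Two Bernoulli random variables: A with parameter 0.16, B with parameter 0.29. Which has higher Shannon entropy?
B

For binary distributions, entropy is maximized at p=0.5 and decreases as p moves toward 0 or 1.

H(A) = H(0.16) = 0.6343 bits
H(B) = H(0.29) = 0.8687 bits

Distribution B (p=0.29) is closer to uniform (p=0.5), so it has higher entropy.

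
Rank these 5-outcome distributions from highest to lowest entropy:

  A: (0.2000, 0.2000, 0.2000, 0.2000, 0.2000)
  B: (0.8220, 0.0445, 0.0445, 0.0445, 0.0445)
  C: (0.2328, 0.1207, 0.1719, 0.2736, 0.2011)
A > C > B

Key insight: Entropy is maximized by uniform distributions and minimized by concentrated distributions.

- Uniform distributions have maximum entropy log₂(5) = 2.3219 bits
- The more "peaked" or concentrated a distribution, the lower its entropy

Entropies:
  H(A) = 2.3219 bits
  H(B) = 1.0317 bits
  H(C) = 2.2713 bits

Ranking: A > C > B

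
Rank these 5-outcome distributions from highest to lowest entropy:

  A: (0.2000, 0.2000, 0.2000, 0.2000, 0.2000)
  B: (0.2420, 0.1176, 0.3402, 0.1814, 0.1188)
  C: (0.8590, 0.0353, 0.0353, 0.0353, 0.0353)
A > B > C

Key insight: Entropy is maximized by uniform distributions and minimized by concentrated distributions.

- Uniform distributions have maximum entropy log₂(5) = 2.3219 bits
- The more "peaked" or concentrated a distribution, the lower its entropy

Entropies:
  H(A) = 2.3219 bits
  H(B) = 2.1995 bits
  H(C) = 0.8689 bits

Ranking: A > B > C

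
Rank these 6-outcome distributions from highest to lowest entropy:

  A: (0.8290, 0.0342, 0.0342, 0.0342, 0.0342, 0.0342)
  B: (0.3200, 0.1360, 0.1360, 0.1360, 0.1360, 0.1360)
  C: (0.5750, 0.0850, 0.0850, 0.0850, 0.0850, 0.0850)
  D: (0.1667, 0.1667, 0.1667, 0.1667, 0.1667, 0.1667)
D > B > C > A

Key insight: Entropy is maximized by uniform distributions and minimized by concentrated distributions.

Entropies:
  H(A) = 1.0570 bits
  H(B) = 2.4833 bits
  H(C) = 1.9705 bits
  H(D) = 2.5850 bits

Ranking: D > B > C > A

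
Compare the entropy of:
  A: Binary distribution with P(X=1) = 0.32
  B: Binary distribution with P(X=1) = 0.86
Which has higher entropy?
A

For binary distributions, entropy is maximized at p=0.5 and decreases as p moves toward 0 or 1.

H(A) = H(0.32) = 0.9044 bits
H(B) = H(0.86) = 0.5842 bits

Distribution A (p=0.32) is closer to uniform (p=0.5), so it has higher entropy.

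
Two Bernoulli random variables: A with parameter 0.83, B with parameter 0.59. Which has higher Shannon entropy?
B

For binary distributions, entropy is maximized at p=0.5 and decreases as p moves toward 0 or 1.

H(A) = H(0.83) = 0.6577 bits
H(B) = H(0.59) = 0.9765 bits

Distribution B (p=0.59) is closer to uniform (p=0.5), so it has higher entropy.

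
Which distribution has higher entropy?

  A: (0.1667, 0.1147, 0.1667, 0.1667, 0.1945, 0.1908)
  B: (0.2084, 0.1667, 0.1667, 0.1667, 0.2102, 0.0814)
A

Both distributions are close to uniform, making this a harder comparison.

H(A) = 2.5662 bits
H(B) = 2.5315 bits

The distribution closer to uniform has higher entropy.
Answer: A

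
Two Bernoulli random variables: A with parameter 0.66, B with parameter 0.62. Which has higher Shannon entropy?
B

For binary distributions, entropy is maximized at p=0.5 and decreases as p moves toward 0 or 1.

H(A) = H(0.66) = 0.9248 bits
H(B) = H(0.62) = 0.9580 bits

Distribution B (p=0.62) is closer to uniform (p=0.5), so it has higher entropy.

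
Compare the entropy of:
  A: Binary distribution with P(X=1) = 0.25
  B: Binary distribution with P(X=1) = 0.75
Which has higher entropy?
Equal

For binary distributions, entropy is maximized at p=0.5 and decreases as p moves toward 0 or 1.

H(A) = H(0.25) = 0.8113 bits
H(B) = H(0.75) = 0.8113 bits

Both distributions are equally far from uniform (|0.25-0.5| = |0.75-0.5|), so they have the same entropy.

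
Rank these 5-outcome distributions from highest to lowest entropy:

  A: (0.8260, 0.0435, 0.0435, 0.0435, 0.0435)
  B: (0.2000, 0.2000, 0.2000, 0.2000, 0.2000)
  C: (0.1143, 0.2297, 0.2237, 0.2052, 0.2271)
B > C > A

Key insight: Entropy is maximized by uniform distributions and minimized by concentrated distributions.

- Uniform distributions have maximum entropy log₂(5) = 2.3219 bits
- The more "peaked" or concentrated a distribution, the lower its entropy

Entropies:
  H(A) = 1.0148 bits
  H(B) = 2.3219 bits
  H(C) = 2.2829 bits

Ranking: B > C > A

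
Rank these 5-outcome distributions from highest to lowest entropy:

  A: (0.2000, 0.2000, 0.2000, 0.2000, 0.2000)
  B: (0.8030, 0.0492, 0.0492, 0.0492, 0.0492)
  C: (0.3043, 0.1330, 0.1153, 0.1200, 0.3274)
A > C > B

Key insight: Entropy is maximized by uniform distributions and minimized by concentrated distributions.

- Uniform distributions have maximum entropy log₂(5) = 2.3219 bits
- The more "peaked" or concentrated a distribution, the lower its entropy

Entropies:
  H(A) = 2.3219 bits
  H(B) = 1.1099 bits
  H(C) = 2.1632 bits

Ranking: A > C > B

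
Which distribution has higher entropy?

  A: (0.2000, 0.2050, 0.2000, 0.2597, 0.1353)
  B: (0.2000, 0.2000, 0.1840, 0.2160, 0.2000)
B

Both distributions are close to uniform, making this a harder comparison.

H(A) = 2.2930 bits
H(B) = 2.3201 bits

The distribution closer to uniform has higher entropy.
Answer: B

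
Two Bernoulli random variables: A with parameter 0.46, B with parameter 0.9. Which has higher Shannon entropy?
A

For binary distributions, entropy is maximized at p=0.5 and decreases as p moves toward 0 or 1.

H(A) = H(0.46) = 0.9954 bits
H(B) = H(0.9) = 0.4690 bits

Distribution A (p=0.46) is closer to uniform (p=0.5), so it has higher entropy.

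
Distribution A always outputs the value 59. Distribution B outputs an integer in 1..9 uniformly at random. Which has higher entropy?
B

A is deterministic, so H(A) = 0. B is uniform over 9 outcomes, so H(B) = log₂(9) = 3.170 bits. Any distribution with genuine randomness has higher entropy than a deterministic one.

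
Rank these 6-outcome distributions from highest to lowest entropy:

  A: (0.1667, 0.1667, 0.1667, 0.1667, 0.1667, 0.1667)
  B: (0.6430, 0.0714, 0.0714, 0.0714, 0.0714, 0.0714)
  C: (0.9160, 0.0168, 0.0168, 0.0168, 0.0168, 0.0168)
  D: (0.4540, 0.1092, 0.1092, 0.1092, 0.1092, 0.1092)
A > D > B > C

Key insight: Entropy is maximized by uniform distributions and minimized by concentrated distributions.

Entropies:
  H(A) = 2.5850 bits
  H(B) = 1.7691 bits
  H(C) = 0.6112 bits
  H(D) = 2.2617 bits

Ranking: A > D > B > C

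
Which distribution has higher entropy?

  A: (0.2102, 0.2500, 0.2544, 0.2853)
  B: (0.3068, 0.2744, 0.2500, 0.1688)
A

Both distributions are close to uniform, making this a harder comparison.

H(A) = 1.9917 bits
H(B) = 1.9682 bits

The distribution closer to uniform has higher entropy.
Answer: A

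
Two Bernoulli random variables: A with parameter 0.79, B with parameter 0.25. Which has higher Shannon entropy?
B

For binary distributions, entropy is maximized at p=0.5 and decreases as p moves toward 0 or 1.

H(A) = H(0.79) = 0.7415 bits
H(B) = H(0.25) = 0.8113 bits

Distribution B (p=0.25) is closer to uniform (p=0.5), so it has higher entropy.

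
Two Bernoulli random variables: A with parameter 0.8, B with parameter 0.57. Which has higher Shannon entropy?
B

For binary distributions, entropy is maximized at p=0.5 and decreases as p moves toward 0 or 1.

H(A) = H(0.8) = 0.7219 bits
H(B) = H(0.57) = 0.9858 bits

Distribution B (p=0.57) is closer to uniform (p=0.5), so it has higher entropy.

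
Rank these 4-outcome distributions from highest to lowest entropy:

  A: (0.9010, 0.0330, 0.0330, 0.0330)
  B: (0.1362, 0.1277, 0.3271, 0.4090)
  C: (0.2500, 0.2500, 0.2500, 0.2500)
C > B > A

Key insight: Entropy is maximized by uniform distributions and minimized by concentrated distributions.

- Uniform distributions have maximum entropy log₂(4) = 2.0000 bits
- The more "peaked" or concentrated a distribution, the lower its entropy

Entropies:
  H(A) = 0.6227 bits
  H(B) = 1.8258 bits
  H(C) = 2.0000 bits

Ranking: C > B > A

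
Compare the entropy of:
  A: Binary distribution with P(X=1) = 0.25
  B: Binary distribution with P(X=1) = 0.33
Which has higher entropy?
B

For binary distributions, entropy is maximized at p=0.5 and decreases as p moves toward 0 or 1.

H(A) = H(0.25) = 0.8113 bits
H(B) = H(0.33) = 0.9149 bits

Distribution B (p=0.33) is closer to uniform (p=0.5), so it has higher entropy.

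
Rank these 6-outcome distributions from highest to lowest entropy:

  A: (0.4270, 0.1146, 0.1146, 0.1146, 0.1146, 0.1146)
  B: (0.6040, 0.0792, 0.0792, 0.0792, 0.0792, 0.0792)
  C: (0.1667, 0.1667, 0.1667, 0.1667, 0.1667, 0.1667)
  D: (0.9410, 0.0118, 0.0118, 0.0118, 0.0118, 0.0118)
C > A > B > D

Key insight: Entropy is maximized by uniform distributions and minimized by concentrated distributions.

Entropies:
  H(A) = 2.3150 bits
  H(B) = 1.8880 bits
  H(C) = 2.5850 bits
  H(D) = 0.4605 bits

Ranking: C > A > B > D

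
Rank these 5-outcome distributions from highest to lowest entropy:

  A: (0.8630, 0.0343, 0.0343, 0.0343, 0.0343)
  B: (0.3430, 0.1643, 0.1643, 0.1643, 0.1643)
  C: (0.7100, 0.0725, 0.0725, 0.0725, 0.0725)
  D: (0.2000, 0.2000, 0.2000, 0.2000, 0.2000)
D > B > C > A

Key insight: Entropy is maximized by uniform distributions and minimized by concentrated distributions.

Entropies:
  H(A) = 0.8503 bits
  H(B) = 2.2417 bits
  H(C) = 1.4487 bits
  H(D) = 2.3219 bits

Ranking: D > B > C > A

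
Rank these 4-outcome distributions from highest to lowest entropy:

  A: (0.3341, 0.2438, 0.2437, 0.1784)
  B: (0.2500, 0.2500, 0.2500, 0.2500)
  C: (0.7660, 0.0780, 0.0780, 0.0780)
B > A > C

Key insight: Entropy is maximized by uniform distributions and minimized by concentrated distributions.

- Uniform distributions have maximum entropy log₂(4) = 2.0000 bits
- The more "peaked" or concentrated a distribution, the lower its entropy

Entropies:
  H(A) = 1.9649 bits
  H(B) = 2.0000 bits
  H(C) = 1.1558 bits

Ranking: B > A > C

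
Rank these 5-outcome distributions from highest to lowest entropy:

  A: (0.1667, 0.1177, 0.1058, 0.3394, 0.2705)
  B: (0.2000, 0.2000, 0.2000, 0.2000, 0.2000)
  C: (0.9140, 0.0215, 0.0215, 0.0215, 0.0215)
B > A > C

Key insight: Entropy is maximized by uniform distributions and minimized by concentrated distributions.

- Uniform distributions have maximum entropy log₂(5) = 2.3219 bits
- The more "peaked" or concentrated a distribution, the lower its entropy

Entropies:
  H(A) = 2.1763 bits
  H(B) = 2.3219 bits
  H(C) = 0.5950 bits

Ranking: B > A > C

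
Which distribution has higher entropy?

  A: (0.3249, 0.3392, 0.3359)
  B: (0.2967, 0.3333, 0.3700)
A

Both distributions are close to uniform, making this a harder comparison.

H(A) = 1.5847 bits
H(B) = 1.5791 bits

The distribution closer to uniform has higher entropy.
Answer: A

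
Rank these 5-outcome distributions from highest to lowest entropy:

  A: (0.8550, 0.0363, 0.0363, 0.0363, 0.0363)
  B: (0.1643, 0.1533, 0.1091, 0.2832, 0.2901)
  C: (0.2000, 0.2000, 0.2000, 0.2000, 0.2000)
C > B > A

Key insight: Entropy is maximized by uniform distributions and minimized by concentrated distributions.

- Uniform distributions have maximum entropy log₂(5) = 2.3219 bits
- The more "peaked" or concentrated a distribution, the lower its entropy

Entropies:
  H(A) = 0.8872 bits
  H(B) = 2.2250 bits
  H(C) = 2.3219 bits

Ranking: C > B > A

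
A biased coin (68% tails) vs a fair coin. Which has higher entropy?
Fair coin

The fair coin is uniform (p=0.5), maximizing binary entropy at 1 bit. The biased coin has H(0.68) ≈ 0.904 bits — its outcome is more predictable, so its entropy is lower.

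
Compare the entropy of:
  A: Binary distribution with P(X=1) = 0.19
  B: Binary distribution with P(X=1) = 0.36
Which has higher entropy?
B

For binary distributions, entropy is maximized at p=0.5 and decreases as p moves toward 0 or 1.

H(A) = H(0.19) = 0.7015 bits
H(B) = H(0.36) = 0.9427 bits

Distribution B (p=0.36) is closer to uniform (p=0.5), so it has higher entropy.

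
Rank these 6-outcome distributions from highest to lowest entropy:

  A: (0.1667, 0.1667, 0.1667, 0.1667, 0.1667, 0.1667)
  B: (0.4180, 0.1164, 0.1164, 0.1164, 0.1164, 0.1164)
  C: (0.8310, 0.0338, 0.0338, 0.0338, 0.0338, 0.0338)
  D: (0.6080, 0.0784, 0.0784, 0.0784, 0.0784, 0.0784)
A > B > D > C

Key insight: Entropy is maximized by uniform distributions and minimized by concentrated distributions.

Entropies:
  H(A) = 2.5850 bits
  H(B) = 2.3319 bits
  H(C) = 1.0478 bits
  H(D) = 1.8763 bits

Ranking: A > B > D > C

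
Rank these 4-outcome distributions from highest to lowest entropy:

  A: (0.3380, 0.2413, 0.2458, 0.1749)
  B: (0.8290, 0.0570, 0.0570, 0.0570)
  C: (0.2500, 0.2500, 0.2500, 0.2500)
C > A > B

Key insight: Entropy is maximized by uniform distributions and minimized by concentrated distributions.

- Uniform distributions have maximum entropy log₂(4) = 2.0000 bits
- The more "peaked" or concentrated a distribution, the lower its entropy

Entropies:
  H(A) = 1.9614 bits
  H(B) = 0.9310 bits
  H(C) = 2.0000 bits

Ranking: C > A > B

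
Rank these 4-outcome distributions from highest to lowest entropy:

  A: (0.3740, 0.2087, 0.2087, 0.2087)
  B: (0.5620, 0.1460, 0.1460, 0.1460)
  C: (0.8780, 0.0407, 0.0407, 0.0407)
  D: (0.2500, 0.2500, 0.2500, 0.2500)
D > A > B > C

Key insight: Entropy is maximized by uniform distributions and minimized by concentrated distributions.

Entropies:
  H(A) = 1.9459 bits
  H(B) = 1.6831 bits
  H(C) = 0.7284 bits
  H(D) = 2.0000 bits

Ranking: D > A > B > C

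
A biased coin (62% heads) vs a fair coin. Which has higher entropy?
Fair coin

The fair coin is uniform (p=0.5), maximizing binary entropy at 1 bit. The biased coin has H(0.62) ≈ 0.958 bits — its outcome is more predictable, so its entropy is lower.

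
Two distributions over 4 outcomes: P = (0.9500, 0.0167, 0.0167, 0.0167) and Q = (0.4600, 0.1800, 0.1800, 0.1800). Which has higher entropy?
Q

P is highly concentrated on one outcome (95%), making it nearly deterministic. Q spreads its mass more evenly (max 46%). The more spread-out distribution has higher entropy: H(P) ≈ 0.366 bits, H(Q) ≈ 1.851 bits.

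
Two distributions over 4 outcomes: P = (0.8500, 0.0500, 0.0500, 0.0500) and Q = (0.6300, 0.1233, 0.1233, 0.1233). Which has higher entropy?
Q

P is highly concentrated on one outcome (85%), making it nearly deterministic. Q spreads its mass more evenly (max 63%). The more spread-out distribution has higher entropy: H(P) ≈ 0.848 bits, H(Q) ≈ 1.537 bits.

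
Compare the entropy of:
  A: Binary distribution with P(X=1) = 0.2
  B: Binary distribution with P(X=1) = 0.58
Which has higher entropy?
B

For binary distributions, entropy is maximized at p=0.5 and decreases as p moves toward 0 or 1.

H(A) = H(0.2) = 0.7219 bits
H(B) = H(0.58) = 0.9815 bits

Distribution B (p=0.58) is closer to uniform (p=0.5), so it has higher entropy.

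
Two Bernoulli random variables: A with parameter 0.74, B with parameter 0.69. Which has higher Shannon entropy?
B

For binary distributions, entropy is maximized at p=0.5 and decreases as p moves toward 0 or 1.

H(A) = H(0.74) = 0.8267 bits
H(B) = H(0.69) = 0.8932 bits

Distribution B (p=0.69) is closer to uniform (p=0.5), so it has higher entropy.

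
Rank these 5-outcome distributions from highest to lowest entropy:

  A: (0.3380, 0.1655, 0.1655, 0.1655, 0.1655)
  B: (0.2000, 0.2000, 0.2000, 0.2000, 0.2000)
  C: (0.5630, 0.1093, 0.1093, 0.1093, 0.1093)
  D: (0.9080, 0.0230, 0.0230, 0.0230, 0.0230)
B > A > C > D

Key insight: Entropy is maximized by uniform distributions and minimized by concentrated distributions.

Entropies:
  H(A) = 2.2469 bits
  H(B) = 2.3219 bits
  H(C) = 1.8625 bits
  H(D) = 0.6271 bits

Ranking: B > A > C > D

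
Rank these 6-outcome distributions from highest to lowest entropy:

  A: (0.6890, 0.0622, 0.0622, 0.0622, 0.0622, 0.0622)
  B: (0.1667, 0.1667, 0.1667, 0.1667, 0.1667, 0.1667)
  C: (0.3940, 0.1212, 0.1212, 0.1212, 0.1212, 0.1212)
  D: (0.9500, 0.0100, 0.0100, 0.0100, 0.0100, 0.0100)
B > C > A > D

Key insight: Entropy is maximized by uniform distributions and minimized by concentrated distributions.

Entropies:
  H(A) = 1.6164 bits
  H(B) = 2.5850 bits
  H(C) = 2.3744 bits
  H(D) = 0.4025 bits

Ranking: B > C > A > D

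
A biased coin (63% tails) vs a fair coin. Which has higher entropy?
Fair coin

The fair coin is uniform (p=0.5), maximizing binary entropy at 1 bit. The biased coin has H(0.63) ≈ 0.951 bits — its outcome is more predictable, so its entropy is lower.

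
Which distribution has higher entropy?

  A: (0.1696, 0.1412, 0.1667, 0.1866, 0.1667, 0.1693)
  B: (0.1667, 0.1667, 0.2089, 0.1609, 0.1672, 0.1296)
A

Both distributions are close to uniform, making this a harder comparison.

H(A) = 2.5803 bits
H(B) = 2.5712 bits

The distribution closer to uniform has higher entropy.
Answer: A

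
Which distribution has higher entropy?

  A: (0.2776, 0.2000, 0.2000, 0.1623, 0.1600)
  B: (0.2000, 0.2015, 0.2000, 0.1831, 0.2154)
B

Both distributions are close to uniform, making this a harder comparison.

H(A) = 2.2909 bits
H(B) = 2.3200 bits

The distribution closer to uniform has higher entropy.
Answer: B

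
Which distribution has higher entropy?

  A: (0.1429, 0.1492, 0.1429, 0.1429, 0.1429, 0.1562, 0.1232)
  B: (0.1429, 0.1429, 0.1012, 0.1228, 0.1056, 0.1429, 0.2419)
A

Both distributions are close to uniform, making this a harder comparison.

H(A) = 2.8042 bits
H(B) = 2.7468 bits

The distribution closer to uniform has higher entropy.
Answer: A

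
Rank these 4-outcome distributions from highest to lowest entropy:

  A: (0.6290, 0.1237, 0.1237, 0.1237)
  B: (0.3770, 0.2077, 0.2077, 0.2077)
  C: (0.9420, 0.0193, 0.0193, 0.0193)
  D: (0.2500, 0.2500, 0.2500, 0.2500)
D > B > A > C

Key insight: Entropy is maximized by uniform distributions and minimized by concentrated distributions.

Entropies:
  H(A) = 1.5395 bits
  H(B) = 1.9433 bits
  H(C) = 0.4114 bits
  H(D) = 2.0000 bits

Ranking: D > B > A > C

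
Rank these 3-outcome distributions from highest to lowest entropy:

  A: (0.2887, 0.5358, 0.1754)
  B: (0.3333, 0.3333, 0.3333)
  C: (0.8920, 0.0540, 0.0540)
B > A > C

Key insight: Entropy is maximized by uniform distributions and minimized by concentrated distributions.

- Uniform distributions have maximum entropy log₂(3) = 1.5850 bits
- The more "peaked" or concentrated a distribution, the lower its entropy

Entropies:
  H(A) = 1.4403 bits
  H(B) = 1.5850 bits
  H(C) = 0.6019 bits

Ranking: B > A > C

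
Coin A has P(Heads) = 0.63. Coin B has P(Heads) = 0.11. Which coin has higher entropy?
A

For binary distributions, entropy is maximized at p=0.5 and decreases as p moves toward 0 or 1.

H(A) = H(0.63) = 0.9507 bits
H(B) = H(0.11) = 0.4999 bits

Distribution A (p=0.63) is closer to uniform (p=0.5), so it has higher entropy.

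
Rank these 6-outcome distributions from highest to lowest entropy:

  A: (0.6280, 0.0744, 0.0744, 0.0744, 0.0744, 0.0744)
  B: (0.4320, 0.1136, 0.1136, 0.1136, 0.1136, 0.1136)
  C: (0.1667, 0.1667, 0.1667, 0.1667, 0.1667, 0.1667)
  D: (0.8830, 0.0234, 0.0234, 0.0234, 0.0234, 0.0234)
C > B > A > D

Key insight: Entropy is maximized by uniform distributions and minimized by concentrated distributions.

Entropies:
  H(A) = 1.8160 bits
  H(B) = 2.3055 bits
  H(C) = 2.5850 bits
  H(D) = 0.7923 bits

Ranking: C > B > A > D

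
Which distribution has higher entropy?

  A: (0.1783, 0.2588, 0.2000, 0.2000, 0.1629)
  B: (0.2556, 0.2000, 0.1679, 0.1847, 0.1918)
B

Both distributions are close to uniform, making this a harder comparison.

H(A) = 2.3035 bits
H(B) = 2.3066 bits

The distribution closer to uniform has higher entropy.
Answer: B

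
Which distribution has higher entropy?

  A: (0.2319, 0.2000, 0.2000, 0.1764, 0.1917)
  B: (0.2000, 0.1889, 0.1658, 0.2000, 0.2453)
A

Both distributions are close to uniform, making this a harder comparison.

H(A) = 2.3161 bits
H(B) = 2.3101 bits

The distribution closer to uniform has higher entropy.
Answer: A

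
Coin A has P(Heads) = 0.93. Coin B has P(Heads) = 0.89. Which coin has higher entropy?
B

For binary distributions, entropy is maximized at p=0.5 and decreases as p moves toward 0 or 1.

H(A) = H(0.93) = 0.3659 bits
H(B) = H(0.89) = 0.4999 bits

Distribution B (p=0.89) is closer to uniform (p=0.5), so it has higher entropy.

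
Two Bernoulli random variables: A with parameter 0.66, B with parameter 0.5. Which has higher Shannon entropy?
B

For binary distributions, entropy is maximized at p=0.5 and decreases as p moves toward 0 or 1.

H(A) = H(0.66) = 0.9248 bits
H(B) = H(0.5) = 1.0000 bits

Distribution B (p=0.5) is closer to uniform (p=0.5), so it has higher entropy.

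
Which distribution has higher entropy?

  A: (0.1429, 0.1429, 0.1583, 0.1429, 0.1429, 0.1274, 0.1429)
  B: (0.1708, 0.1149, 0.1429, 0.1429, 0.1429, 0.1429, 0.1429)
A

Both distributions are close to uniform, making this a harder comparison.

H(A) = 2.8050 bits
H(B) = 2.7994 bits

The distribution closer to uniform has higher entropy.
Answer: A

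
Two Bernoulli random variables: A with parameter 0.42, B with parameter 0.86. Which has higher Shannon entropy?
A

For binary distributions, entropy is maximized at p=0.5 and decreases as p moves toward 0 or 1.

H(A) = H(0.42) = 0.9815 bits
H(B) = H(0.86) = 0.5842 bits

Distribution A (p=0.42) is closer to uniform (p=0.5), so it has higher entropy.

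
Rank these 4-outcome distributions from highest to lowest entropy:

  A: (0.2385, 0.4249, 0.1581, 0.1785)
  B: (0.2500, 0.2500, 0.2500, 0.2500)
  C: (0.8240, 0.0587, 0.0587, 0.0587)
B > A > C

Key insight: Entropy is maximized by uniform distributions and minimized by concentrated distributions.

- Uniform distributions have maximum entropy log₂(4) = 2.0000 bits
- The more "peaked" or concentrated a distribution, the lower its entropy

Entropies:
  H(A) = 1.8823 bits
  H(B) = 2.0000 bits
  H(C) = 0.9502 bits

Ranking: B > A > C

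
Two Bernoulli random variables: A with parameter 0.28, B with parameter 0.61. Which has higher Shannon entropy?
B

For binary distributions, entropy is maximized at p=0.5 and decreases as p moves toward 0 or 1.

H(A) = H(0.28) = 0.8555 bits
H(B) = H(0.61) = 0.9648 bits

Distribution B (p=0.61) is closer to uniform (p=0.5), so it has higher entropy.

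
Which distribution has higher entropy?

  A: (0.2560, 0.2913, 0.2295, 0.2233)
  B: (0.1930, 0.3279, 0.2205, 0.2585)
A

Both distributions are close to uniform, making this a harder comparison.

H(A) = 1.9918 bits
H(B) = 1.9711 bits

The distribution closer to uniform has higher entropy.
Answer: A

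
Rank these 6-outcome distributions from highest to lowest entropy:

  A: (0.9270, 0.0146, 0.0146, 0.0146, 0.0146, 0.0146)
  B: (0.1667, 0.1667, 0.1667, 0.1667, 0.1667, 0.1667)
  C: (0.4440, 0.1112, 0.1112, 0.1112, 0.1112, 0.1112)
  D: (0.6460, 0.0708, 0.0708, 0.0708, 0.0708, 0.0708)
B > C > D > A

Key insight: Entropy is maximized by uniform distributions and minimized by concentrated distributions.

Entropies:
  H(A) = 0.5465 bits
  H(B) = 2.5850 bits
  H(C) = 2.2819 bits
  H(D) = 1.7596 bits

Ranking: B > C > D > A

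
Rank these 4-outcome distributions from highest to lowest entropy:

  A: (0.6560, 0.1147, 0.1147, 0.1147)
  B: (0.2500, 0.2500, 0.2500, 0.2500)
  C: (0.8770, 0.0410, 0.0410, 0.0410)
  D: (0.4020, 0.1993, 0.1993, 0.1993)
B > D > A > C

Key insight: Entropy is maximized by uniform distributions and minimized by concentrated distributions.

Entropies:
  H(A) = 1.4738 bits
  H(B) = 2.0000 bits
  H(C) = 0.7329 bits
  H(D) = 1.9199 bits

Ranking: B > D > A > C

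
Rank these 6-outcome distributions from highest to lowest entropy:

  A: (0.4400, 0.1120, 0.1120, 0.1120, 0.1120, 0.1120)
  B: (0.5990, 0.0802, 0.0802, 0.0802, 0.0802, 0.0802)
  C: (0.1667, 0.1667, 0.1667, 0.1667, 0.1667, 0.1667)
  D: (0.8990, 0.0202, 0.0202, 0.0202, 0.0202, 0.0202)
C > A > B > D

Key insight: Entropy is maximized by uniform distributions and minimized by concentrated distributions.

Entropies:
  H(A) = 2.2899 bits
  H(B) = 1.9026 bits
  H(C) = 2.5850 bits
  H(D) = 0.7067 bits

Ranking: C > A > B > D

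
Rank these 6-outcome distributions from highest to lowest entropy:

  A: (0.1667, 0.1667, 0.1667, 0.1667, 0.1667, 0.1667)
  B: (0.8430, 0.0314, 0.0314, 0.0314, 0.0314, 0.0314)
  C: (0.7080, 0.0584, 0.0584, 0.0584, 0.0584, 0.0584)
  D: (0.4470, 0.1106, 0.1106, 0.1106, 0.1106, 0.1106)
A > D > C > B

Key insight: Entropy is maximized by uniform distributions and minimized by concentrated distributions.

Entropies:
  H(A) = 2.5850 bits
  H(B) = 0.9916 bits
  H(C) = 1.5493 bits
  H(D) = 2.2759 bits

Ranking: A > D > C > B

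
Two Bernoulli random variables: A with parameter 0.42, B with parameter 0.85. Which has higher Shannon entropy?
A

For binary distributions, entropy is maximized at p=0.5 and decreases as p moves toward 0 or 1.

H(A) = H(0.42) = 0.9815 bits
H(B) = H(0.85) = 0.6098 bits

Distribution A (p=0.42) is closer to uniform (p=0.5), so it has higher entropy.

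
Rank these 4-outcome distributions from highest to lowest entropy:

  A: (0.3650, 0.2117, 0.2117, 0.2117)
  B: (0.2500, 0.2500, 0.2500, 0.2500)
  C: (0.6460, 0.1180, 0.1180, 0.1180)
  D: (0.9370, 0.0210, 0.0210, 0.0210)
B > A > C > D

Key insight: Entropy is maximized by uniform distributions and minimized by concentrated distributions.

Entropies:
  H(A) = 1.9532 bits
  H(B) = 2.0000 bits
  H(C) = 1.4987 bits
  H(D) = 0.4391 bits

Ranking: B > A > C > D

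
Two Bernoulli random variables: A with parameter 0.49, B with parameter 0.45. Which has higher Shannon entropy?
A

For binary distributions, entropy is maximized at p=0.5 and decreases as p moves toward 0 or 1.

H(A) = H(0.49) = 0.9997 bits
H(B) = H(0.45) = 0.9928 bits

Distribution A (p=0.49) is closer to uniform (p=0.5), so it has higher entropy.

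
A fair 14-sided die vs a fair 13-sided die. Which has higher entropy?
14-sided die

Both are uniform distributions; for uniform over n outcomes, H = log₂(n). H(14-sided) = log₂(14) = 3.807 bits and H(13-sided) = log₂(13) = 3.700 bits. More outcomes in a uniform distribution means higher entropy.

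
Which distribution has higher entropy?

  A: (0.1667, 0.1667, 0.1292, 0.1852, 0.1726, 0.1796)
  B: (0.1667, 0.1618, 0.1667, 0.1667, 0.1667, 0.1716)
B

Both distributions are close to uniform, making this a harder comparison.

H(A) = 2.5761 bits
H(B) = 2.5848 bits

The distribution closer to uniform has higher entropy.
Answer: B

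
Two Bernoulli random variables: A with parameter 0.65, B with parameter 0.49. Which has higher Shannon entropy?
B

For binary distributions, entropy is maximized at p=0.5 and decreases as p moves toward 0 or 1.

H(A) = H(0.65) = 0.9341 bits
H(B) = H(0.49) = 0.9997 bits

Distribution B (p=0.49) is closer to uniform (p=0.5), so it has higher entropy.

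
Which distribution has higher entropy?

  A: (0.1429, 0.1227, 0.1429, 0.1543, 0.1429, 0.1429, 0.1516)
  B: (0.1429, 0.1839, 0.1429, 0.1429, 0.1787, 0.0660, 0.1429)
A

Both distributions are close to uniform, making this a harder comparison.

H(A) = 2.8042 bits
H(B) = 2.7563 bits

The distribution closer to uniform has higher entropy.
Answer: A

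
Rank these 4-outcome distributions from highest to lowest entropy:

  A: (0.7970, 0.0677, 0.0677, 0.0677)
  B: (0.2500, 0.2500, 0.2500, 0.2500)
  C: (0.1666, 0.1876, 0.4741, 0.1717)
B > C > A

Key insight: Entropy is maximized by uniform distributions and minimized by concentrated distributions.

- Uniform distributions have maximum entropy log₂(4) = 2.0000 bits
- The more "peaked" or concentrated a distribution, the lower its entropy

Entropies:
  H(A) = 1.0496 bits
  H(B) = 2.0000 bits
  H(C) = 1.8306 bits

Ranking: B > C > A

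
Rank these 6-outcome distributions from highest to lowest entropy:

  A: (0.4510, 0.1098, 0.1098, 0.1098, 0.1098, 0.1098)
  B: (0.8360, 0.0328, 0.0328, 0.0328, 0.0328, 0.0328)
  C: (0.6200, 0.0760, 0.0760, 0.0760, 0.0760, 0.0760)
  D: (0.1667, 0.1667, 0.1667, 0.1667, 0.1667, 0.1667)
D > A > C > B

Key insight: Entropy is maximized by uniform distributions and minimized by concentrated distributions.

Entropies:
  H(A) = 2.2678 bits
  H(B) = 1.0246 bits
  H(C) = 1.8404 bits
  H(D) = 2.5850 bits

Ranking: D > A > C > B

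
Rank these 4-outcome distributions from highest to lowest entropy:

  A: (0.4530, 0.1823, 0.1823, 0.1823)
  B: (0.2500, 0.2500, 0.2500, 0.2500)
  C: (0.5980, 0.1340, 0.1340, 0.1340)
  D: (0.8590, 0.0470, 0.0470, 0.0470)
B > A > C > D

Key insight: Entropy is maximized by uniform distributions and minimized by concentrated distributions.

Entropies:
  H(A) = 1.8606 bits
  H(B) = 2.0000 bits
  H(C) = 1.6093 bits
  H(D) = 0.8103 bits

Ranking: B > A > C > D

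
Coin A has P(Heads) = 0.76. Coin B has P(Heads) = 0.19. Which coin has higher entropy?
A

For binary distributions, entropy is maximized at p=0.5 and decreases as p moves toward 0 or 1.

H(A) = H(0.76) = 0.7950 bits
H(B) = H(0.19) = 0.7015 bits

Distribution A (p=0.76) is closer to uniform (p=0.5), so it has higher entropy.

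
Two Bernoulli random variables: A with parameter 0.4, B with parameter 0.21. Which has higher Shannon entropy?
A

For binary distributions, entropy is maximized at p=0.5 and decreases as p moves toward 0 or 1.

H(A) = H(0.4) = 0.9710 bits
H(B) = H(0.21) = 0.7415 bits

Distribution A (p=0.4) is closer to uniform (p=0.5), so it has higher entropy.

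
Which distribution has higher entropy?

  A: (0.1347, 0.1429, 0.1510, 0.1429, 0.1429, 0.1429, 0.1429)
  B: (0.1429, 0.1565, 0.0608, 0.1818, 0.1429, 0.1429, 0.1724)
A

Both distributions are close to uniform, making this a harder comparison.

H(A) = 2.8067 bits
H(B) = 2.7519 bits

The distribution closer to uniform has higher entropy.
Answer: A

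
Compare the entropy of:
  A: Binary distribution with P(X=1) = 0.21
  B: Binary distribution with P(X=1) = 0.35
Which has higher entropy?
B

For binary distributions, entropy is maximized at p=0.5 and decreases as p moves toward 0 or 1.

H(A) = H(0.21) = 0.7415 bits
H(B) = H(0.35) = 0.9341 bits

Distribution B (p=0.35) is closer to uniform (p=0.5), so it has higher entropy.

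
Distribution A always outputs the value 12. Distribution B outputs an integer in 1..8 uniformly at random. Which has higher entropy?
B

A is deterministic, so H(A) = 0. B is uniform over 8 outcomes, so H(B) = log₂(8) = 3.000 bits. Any distribution with genuine randomness has higher entropy than a deterministic one.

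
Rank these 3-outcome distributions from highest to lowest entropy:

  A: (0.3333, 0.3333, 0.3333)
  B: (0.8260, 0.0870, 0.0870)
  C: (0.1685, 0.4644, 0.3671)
A > C > B

Key insight: Entropy is maximized by uniform distributions and minimized by concentrated distributions.

- Uniform distributions have maximum entropy log₂(3) = 1.5850 bits
- The more "peaked" or concentrated a distribution, the lower its entropy

Entropies:
  H(A) = 1.5850 bits
  H(B) = 0.8408 bits
  H(C) = 1.4775 bits

Ranking: A > C > B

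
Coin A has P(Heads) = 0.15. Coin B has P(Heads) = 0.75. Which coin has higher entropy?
B

For binary distributions, entropy is maximized at p=0.5 and decreases as p moves toward 0 or 1.

H(A) = H(0.15) = 0.6098 bits
H(B) = H(0.75) = 0.8113 bits

Distribution B (p=0.75) is closer to uniform (p=0.5), so it has higher entropy.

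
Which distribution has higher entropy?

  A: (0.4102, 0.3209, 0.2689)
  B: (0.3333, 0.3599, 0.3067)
B

Both distributions are close to uniform, making this a harder comparison.

H(A) = 1.5631 bits
H(B) = 1.5819 bits

The distribution closer to uniform has higher entropy.
Answer: B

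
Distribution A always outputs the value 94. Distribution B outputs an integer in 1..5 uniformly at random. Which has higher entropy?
B

A is deterministic, so H(A) = 0. B is uniform over 5 outcomes, so H(B) = log₂(5) = 2.322 bits. Any distribution with genuine randomness has higher entropy than a deterministic one.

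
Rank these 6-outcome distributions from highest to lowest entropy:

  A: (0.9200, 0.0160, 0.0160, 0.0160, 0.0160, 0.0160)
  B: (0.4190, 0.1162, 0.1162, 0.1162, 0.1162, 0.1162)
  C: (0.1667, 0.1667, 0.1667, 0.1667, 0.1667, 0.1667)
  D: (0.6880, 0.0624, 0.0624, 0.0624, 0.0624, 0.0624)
C > B > D > A

Key insight: Entropy is maximized by uniform distributions and minimized by concentrated distributions.

Entropies:
  H(A) = 0.5879 bits
  H(B) = 2.3300 bits
  H(C) = 2.5850 bits
  H(D) = 1.6199 bits

Ranking: C > B > D > A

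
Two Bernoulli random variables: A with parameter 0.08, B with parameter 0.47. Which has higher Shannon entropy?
B

For binary distributions, entropy is maximized at p=0.5 and decreases as p moves toward 0 or 1.

H(A) = H(0.08) = 0.4022 bits
H(B) = H(0.47) = 0.9974 bits

Distribution B (p=0.47) is closer to uniform (p=0.5), so it has higher entropy.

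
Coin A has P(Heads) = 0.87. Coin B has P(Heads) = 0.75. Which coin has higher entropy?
B

For binary distributions, entropy is maximized at p=0.5 and decreases as p moves toward 0 or 1.

H(A) = H(0.87) = 0.5574 bits
H(B) = H(0.75) = 0.8113 bits

Distribution B (p=0.75) is closer to uniform (p=0.5), so it has higher entropy.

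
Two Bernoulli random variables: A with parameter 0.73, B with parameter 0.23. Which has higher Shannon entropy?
A

For binary distributions, entropy is maximized at p=0.5 and decreases as p moves toward 0 or 1.

H(A) = H(0.73) = 0.8415 bits
H(B) = H(0.23) = 0.7780 bits

Distribution A (p=0.73) is closer to uniform (p=0.5), so it has higher entropy.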